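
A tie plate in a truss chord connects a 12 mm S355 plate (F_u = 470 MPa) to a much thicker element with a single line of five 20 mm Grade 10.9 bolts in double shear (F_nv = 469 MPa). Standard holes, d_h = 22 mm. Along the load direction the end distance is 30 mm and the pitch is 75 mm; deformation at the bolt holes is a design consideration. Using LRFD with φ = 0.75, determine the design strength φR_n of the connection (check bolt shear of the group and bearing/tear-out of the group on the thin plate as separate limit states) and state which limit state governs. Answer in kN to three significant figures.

909 kN (bearing governs)

Bolt shear: A_b = π·20²/4 = 314.2 mm²; R_n = 469 × 314.2 × 5 × 2 / 1000 = 1473 kN → 0.75 × 1473 = 1110 kN.
Bearing (1.2 l_c t F_u ≤ 2.4 d t F_u): upper limit = 2.4·20·12·470 / 1000 = 270.7 kN.
  Edge l_c = 30 − 22/2 = 19 → r_n = 128.6 kN; interior l_c = 75 − 22 = 53 → r_n = 270.7 kN.
  R_n,bearing = 1·128.6 + 4·270.7 = 1211 kN → 0.75 × 1211 = 909 kN.
Bearing governs: 909 kN.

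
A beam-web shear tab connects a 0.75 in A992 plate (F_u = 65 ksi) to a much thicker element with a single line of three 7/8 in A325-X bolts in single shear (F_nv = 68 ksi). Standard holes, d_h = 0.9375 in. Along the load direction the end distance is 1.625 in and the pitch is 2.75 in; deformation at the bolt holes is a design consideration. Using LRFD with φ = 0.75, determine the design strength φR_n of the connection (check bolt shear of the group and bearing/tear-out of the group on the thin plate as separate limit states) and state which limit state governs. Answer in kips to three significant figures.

92 kips (bolt shear governs)

Bolt shear: A_b = π·0.875²/4 = 0.6013 in²; R_n = 68 × 0.6013 × 3 × 1 = 122.7 kips → 0.75 × 122.7 = 92 kips.
Bearing (1.2 l_c t F_u ≤ 2.4 d t F_u): upper limit = 2.4·0.875·0.75·65 = 102.4 kips.
  Edge l_c = 1.625 − 0.9375/2 = 1.156 → r_n = 67.64 kips; interior l_c = 2.75 − 0.9375 = 1.812 → r_n = 102.4 kips.
  R_n,bearing = 1·67.64 + 2·102.4 = 272.4 kips → 0.75 × 272.4 = 204 kips.
Bolt shear governs: 92 kips.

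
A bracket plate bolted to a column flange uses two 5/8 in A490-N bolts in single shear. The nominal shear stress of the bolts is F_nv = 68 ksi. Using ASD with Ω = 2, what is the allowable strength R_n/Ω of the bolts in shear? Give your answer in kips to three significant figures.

20.9 kips

A_b = π × 0.625² / 4 = 0.3068 in².
R_n = F_nv · A_b · n · n_s = 68 × 0.3068 × 2 × 1 = 41.72 kips.
Allowable strength R_n/Ω = 41.72 / 2 = 20.9 kips.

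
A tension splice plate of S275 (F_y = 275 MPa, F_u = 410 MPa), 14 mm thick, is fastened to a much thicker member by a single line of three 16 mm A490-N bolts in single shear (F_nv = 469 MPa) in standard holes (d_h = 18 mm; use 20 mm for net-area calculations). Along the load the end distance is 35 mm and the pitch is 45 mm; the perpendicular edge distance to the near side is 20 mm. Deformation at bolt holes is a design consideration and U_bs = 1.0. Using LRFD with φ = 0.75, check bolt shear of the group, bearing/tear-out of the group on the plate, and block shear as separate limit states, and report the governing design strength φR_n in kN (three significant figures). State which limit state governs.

Bolt shear: A_b = π·16²/4 = 201.1 mm²; R_n = 469 × 201.1 × 3 × 1 / 1000 = 282.9 kN → 0.75 × 282.9 = 212 kN.
Bearing: edge l_c = 26, r_n = 179.1 kN; interior l_c = 27, r_n = 186 kN; R_n = 179.1 + 2·186 = 551 kN → 413 kN.
Block shear: A_gv = 1750, A_nv = 1050, A_nt = 140 mm²; R_n = min(0.6F_uA_nv, 0.6F_yA_gv) + U_bs·F_u·A_nt = 315.7 kN → 237 kN.
Bolt shear governs: 212 kN.

212 kN (bolt shear governs)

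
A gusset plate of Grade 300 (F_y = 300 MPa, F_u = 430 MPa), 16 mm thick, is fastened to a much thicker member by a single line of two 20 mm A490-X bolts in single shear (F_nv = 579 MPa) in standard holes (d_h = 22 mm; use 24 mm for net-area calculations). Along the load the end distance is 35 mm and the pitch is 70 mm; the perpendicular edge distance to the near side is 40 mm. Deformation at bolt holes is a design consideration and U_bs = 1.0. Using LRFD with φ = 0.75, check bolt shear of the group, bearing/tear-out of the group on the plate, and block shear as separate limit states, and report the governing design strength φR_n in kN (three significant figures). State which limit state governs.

Bolt shear: A_b = π·20²/4 = 314.2 mm²; R_n = 579 × 314.2 × 2 × 1 / 1000 = 363.8 kN → 0.75 × 363.8 = 273 kN.
Bearing: edge l_c = 24, r_n = 198.1 kN; interior l_c = 48, r_n = 330.2 kN; R_n = 198.1 + 1·330.2 = 528.4 kN → 396 kN.
Block shear: A_gv = 1680, A_nv = 1104, A_nt = 448 mm²; R_n = min(0.6F_uA_nv, 0.6F_yA_gv) + U_bs·F_u·A_nt = 477.5 kN → 358 kN.
Bolt shear governs: 273 kN.

273 kN (bolt shear governs)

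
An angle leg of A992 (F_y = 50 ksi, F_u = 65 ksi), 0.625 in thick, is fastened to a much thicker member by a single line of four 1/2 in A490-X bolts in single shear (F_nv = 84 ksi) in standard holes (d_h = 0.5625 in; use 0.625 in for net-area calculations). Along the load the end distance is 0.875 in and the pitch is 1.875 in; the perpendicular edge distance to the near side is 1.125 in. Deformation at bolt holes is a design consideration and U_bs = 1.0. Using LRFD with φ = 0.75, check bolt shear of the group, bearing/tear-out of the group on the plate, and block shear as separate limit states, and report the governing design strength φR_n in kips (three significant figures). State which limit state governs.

Bolt shear: A_b = π·0.5²/4 = 0.1963 in²; R_n = 84 × 0.1963 × 4 × 1 = 65.97 kips → 0.75 × 65.97 = 49.5 kips.
Bearing: edge l_c = 0.5938, r_n = 28.95 kips; interior l_c = 1.312, r_n = 48.75 kips; R_n = 28.95 + 3·48.75 = 175.2 kips → 131 kips.
Block shear: A_gv = 4.062, A_nv = 2.695, A_nt = 0.5078 in²; R_n = min(0.6F_uA_nv, 0.6F_yA_gv) + U_bs·F_u·A_nt = 138.1 kips → 104 kips.
Bolt shear governs: 49.5 kips.

49.5 kips (bolt shear governs)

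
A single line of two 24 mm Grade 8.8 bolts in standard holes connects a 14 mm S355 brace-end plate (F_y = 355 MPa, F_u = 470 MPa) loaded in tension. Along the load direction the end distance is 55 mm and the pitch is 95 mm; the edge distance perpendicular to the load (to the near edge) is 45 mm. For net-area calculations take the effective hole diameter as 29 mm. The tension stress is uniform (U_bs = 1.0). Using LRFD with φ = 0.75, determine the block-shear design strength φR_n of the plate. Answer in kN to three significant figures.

Shear plane L_v = 55 + 1·95 = 150 mm; A_gv = 150 × 14 = 2100 mm².
A_nv = (150 − 1.5·29) × 14 = 1491 mm².
A_nt = (45 − 0.5·29) × 14 = 427 mm².
0.6 F_u A_nv = 420.5 kN; 0.6 F_y A_gv = 447.3 kN → shear rupture governs the shear term.
R_n = 420.5 + 1.0 × 470 × 427 / 1000 = 621.2 kN.
Design strength φR_n = 0.75 × 621.2 = 466 kN.

466 kN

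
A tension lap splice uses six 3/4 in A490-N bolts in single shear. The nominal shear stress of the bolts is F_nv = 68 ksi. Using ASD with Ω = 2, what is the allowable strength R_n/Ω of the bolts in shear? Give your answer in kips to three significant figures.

90.1 kips

A_b = π × 0.75² / 4 = 0.4418 in².
R_n = F_nv · A_b · n · n_s = 68 × 0.4418 × 6 × 1 = 180.2 kips.
Allowable strength R_n/Ω = 180.2 / 2 = 90.1 kips.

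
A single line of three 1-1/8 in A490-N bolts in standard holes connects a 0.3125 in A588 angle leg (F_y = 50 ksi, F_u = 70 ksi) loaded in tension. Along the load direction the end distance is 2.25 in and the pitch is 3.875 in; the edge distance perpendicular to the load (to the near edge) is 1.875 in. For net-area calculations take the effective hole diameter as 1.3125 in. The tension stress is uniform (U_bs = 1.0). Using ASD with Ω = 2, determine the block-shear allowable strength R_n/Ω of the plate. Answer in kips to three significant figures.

57.4 kips

Shear plane L_v = 2.25 + 2·3.875 = 10 in; A_gv = 10 × 0.3125 = 3.125 in².
A_nv = (10 − 2.5·1.3125) × 0.3125 = 2.1 in².
A_nt = (1.875 − 0.5·1.3125) × 0.3125 = 0.3809 in².
0.6 F_u A_nv = 88.18 kips; 0.6 F_y A_gv = 93.75 kips → shear rupture governs the shear term.
R_n = 88.18 + 1.0 × 70 × 0.3809 = 114.8 kips.
Allowable strength R_n/Ω = 114.8 / 2 = 57.4 kips.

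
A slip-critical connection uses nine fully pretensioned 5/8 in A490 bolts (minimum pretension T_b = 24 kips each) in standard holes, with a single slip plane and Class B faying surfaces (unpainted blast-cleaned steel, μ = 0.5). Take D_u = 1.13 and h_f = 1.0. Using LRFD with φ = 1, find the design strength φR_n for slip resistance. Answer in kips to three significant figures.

122 kips

R_n = μ · D_u · h_f · T_b · n_s · n_b = 0.5 × 1.13 × 1.0 × 24 × 1 × 9 = 122 kips.
Design strength φR_n = 1 × 122 = 122 kips.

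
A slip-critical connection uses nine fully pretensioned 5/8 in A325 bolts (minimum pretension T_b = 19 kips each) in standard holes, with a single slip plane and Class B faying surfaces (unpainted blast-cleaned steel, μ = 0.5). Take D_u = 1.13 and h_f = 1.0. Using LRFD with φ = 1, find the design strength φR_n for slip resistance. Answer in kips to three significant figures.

R_n = μ · D_u · h_f · T_b · n_s · n_b = 0.5 × 1.13 × 1.0 × 19 × 1 × 9 = 96.61 kips.
Design strength φR_n = 1 × 96.61 = 96.6 kips.

96.6 kips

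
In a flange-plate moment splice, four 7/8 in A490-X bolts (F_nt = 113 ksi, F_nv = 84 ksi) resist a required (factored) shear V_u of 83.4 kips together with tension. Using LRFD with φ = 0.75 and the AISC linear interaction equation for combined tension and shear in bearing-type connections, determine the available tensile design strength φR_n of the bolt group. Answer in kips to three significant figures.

153 kips

A_b = π·0.875²/4 = 0.6013 in²; f_rv = 83.4 / (4 × 0.6013) = 34.67 ksi.
F'_nt = 1.3 F_nt − (F_nt / φF_nv) f_rv = 1.3·113 − (113/(0.75·84))·34.67 = 84.71 ksi, capped at F_nt → F'_nt = 84.71 ksi.
R_n = F'_nt · A_b · n = 84.71 × 0.6013 × 4 = 203.7 kips.
Design strength φR_n = 0.75 × 203.7 = 153 kips.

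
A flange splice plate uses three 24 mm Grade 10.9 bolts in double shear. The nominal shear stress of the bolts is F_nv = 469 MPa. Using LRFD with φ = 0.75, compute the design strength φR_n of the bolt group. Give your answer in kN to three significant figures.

A_b = π × 24² / 4 = 452.4 mm².
R_n = F_nv · A_b · n · n_s = 469 × 452.4 × 3 × 2 / 1000 = 1273 kN.
Design strength φR_n = 0.75 × 1273 = 955 kN.

955 kN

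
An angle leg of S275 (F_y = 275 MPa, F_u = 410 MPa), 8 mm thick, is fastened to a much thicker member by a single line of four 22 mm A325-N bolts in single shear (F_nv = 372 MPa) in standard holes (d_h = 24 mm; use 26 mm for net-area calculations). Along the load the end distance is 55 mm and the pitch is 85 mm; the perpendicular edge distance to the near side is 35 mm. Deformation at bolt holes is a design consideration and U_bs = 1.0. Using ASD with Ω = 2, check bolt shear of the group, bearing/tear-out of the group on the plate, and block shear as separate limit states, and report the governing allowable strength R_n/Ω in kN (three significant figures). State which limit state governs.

241 kN (block shear governs)

Bolt shear: A_b = π·22²/4 = 380.1 mm²; R_n = 372 × 380.1 × 4 × 1 / 1000 = 565.6 kN → 565.6 / 2 = 283 kN.
Bearing: edge l_c = 43, r_n = 169.2 kN; interior l_c = 61, r_n = 173.2 kN; R_n = 169.2 + 3·173.2 = 688.8 kN → 344 kN.
Block shear: A_gv = 2480, A_nv = 1752, A_nt = 176 mm²; R_n = min(0.6F_uA_nv, 0.6F_yA_gv) + U_bs·F_u·A_nt = 481.4 kN → 241 kN.
Block shear governs: 241 kN.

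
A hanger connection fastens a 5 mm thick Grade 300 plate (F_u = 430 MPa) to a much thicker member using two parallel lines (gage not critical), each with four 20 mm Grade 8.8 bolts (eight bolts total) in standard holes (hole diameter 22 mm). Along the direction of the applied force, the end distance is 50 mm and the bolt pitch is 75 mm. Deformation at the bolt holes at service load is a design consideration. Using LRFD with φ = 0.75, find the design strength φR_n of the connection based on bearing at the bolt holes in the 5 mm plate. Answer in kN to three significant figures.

Per bolt r_n = 1.2 l_c t F_u ≤ 2.4 d t F_u; upper limit = 2.4 × 20 × 5 × 430 / 1000 = 103.2 kN.
Edge bolt: l_c = 50 − 22/2 = 39 mm → 1.2 × 39 × 5 × 430 / 1000 = 100.6 → r_n = 100.6 kN.
Interior bolts: l_c = 75 − 22 = 53 mm → 1.2 × 53 × 5 × 430 / 1000 = 136.7 → r_n = 103.2 kN.
R_n = 2 × 100.6 + 6 × 103.2 = 820.4 kN.
Design strength φR_n = 0.75 × 820.4 = 615 kN.

615 kN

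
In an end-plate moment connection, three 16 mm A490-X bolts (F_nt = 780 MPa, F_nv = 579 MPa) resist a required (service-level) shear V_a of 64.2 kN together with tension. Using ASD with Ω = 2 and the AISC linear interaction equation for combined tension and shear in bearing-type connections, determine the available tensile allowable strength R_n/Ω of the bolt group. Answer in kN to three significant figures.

219 kN

A_b = π·16²/4 = 201.1 mm²; f_rv = 64.2 × 1000 / (3 × 201.1) = 106.4 MPa.
F'_nt = 1.3 F_nt − (Ω F_nt / F_nv) f_rv = 1.3·780 − (2·780/579)·106.4 = 727.2 MPa, capped at F_nt → F'_nt = 727.2 MPa.
R_n = F'_nt · A_b · n = 727.2 × 201.1 × 3 / 1000 = 438.7 kN.
Allowable strength R_n/Ω = 438.7 / 2 = 219 kN.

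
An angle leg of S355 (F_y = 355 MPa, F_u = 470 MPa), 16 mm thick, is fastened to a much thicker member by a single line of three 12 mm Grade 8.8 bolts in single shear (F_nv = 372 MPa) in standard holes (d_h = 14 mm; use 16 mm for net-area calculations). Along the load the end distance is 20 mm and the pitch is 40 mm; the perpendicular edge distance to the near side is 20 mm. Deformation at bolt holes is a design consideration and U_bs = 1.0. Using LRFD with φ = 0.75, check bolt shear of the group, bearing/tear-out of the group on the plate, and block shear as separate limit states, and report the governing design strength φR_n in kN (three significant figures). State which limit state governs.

Bolt shear: A_b = π·12²/4 = 113.1 mm²; R_n = 372 × 113.1 × 3 × 1 / 1000 = 126.2 kN → 0.75 × 126.2 = 94.7 kN.
Bearing: edge l_c = 13, r_n = 117.3 kN; interior l_c = 26, r_n = 216.6 kN; R_n = 117.3 + 2·216.6 = 550.5 kN → 413 kN.
Block shear: A_gv = 1600, A_nv = 960, A_nt = 192 mm²; R_n = min(0.6F_uA_nv, 0.6F_yA_gv) + U_bs·F_u·A_nt = 361 kN → 271 kN.
Bolt shear governs: 94.7 kN.

94.7 kN (bolt shear governs)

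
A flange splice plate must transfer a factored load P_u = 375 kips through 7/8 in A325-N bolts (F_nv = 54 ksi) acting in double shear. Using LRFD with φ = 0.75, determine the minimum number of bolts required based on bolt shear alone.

A_b = π·0.875²/4 = 0.6013 in².
Per-bolt design strength φR_n = 0.75 × 54 × 0.6013 × 2 = 48.71 kips.
n ≥ 375 / 48.71 = 7.699 → use 8 bolts.

8 bolts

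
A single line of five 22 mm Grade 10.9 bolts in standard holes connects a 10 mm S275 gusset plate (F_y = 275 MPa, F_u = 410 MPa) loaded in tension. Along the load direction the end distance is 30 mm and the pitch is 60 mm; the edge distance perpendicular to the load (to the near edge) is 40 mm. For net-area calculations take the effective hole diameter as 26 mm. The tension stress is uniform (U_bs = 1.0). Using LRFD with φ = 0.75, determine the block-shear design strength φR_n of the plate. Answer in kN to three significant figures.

365 kN

Shear plane L_v = 30 + 4·60 = 270 mm; A_gv = 270 × 10 = 2700 mm².
A_nv = (270 − 4.5·26) × 10 = 1530 mm².
A_nt = (40 − 0.5·26) × 10 = 270 mm².
0.6 F_u A_nv = 376.4 kN; 0.6 F_y A_gv = 445.5 kN → shear rupture governs the shear term.
R_n = 376.4 + 1.0 × 410 × 270 / 1000 = 487.1 kN.
Design strength φR_n = 0.75 × 487.1 = 365 kN.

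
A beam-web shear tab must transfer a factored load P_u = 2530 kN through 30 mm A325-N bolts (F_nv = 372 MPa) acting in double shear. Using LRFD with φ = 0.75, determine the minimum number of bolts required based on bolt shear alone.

7 bolts

A_b = π·30²/4 = 706.9 mm².
Per-bolt design strength φR_n = 0.75 × 372 × 706.9 × 2 / 1000 = 394.4 kN.
n ≥ 2530 / 394.4 = 6.414 → use 7 bolts.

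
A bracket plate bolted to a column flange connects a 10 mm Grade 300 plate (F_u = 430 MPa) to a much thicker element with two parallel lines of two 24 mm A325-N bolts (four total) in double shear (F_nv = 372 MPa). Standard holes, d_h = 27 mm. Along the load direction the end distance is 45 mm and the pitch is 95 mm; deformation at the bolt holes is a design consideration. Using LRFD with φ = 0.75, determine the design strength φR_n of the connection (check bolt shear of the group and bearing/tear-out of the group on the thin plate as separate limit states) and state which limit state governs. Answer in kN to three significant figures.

615 kN (bearing governs)

Bolt shear: A_b = π·24²/4 = 452.4 mm²; R_n = 372 × 452.4 × 4 × 2 / 1000 = 1346 kN → 0.75 × 1346 = 1010 kN.
Bearing (1.2 l_c t F_u ≤ 2.4 d t F_u): upper limit = 2.4·24·10·430 / 1000 = 247.7 kN.
  Edge l_c = 45 − 27/2 = 31.5 → r_n = 162.5 kN; interior l_c = 95 − 27 = 68 → r_n = 247.7 kN.
  R_n,bearing = 2·162.5 + 2·247.7 = 820.4 kN → 0.75 × 820.4 = 615 kN.
Bearing governs: 615 kN.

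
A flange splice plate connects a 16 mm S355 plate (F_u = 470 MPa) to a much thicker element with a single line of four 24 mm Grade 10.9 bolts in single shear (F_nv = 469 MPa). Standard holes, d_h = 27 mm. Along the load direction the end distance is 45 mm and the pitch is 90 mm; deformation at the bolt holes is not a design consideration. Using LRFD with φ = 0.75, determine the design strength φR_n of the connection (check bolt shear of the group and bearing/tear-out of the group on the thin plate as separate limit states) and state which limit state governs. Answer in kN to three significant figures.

637 kN (bolt shear governs)

Bolt shear: A_b = π·24²/4 = 452.4 mm²; R_n = 469 × 452.4 × 4 × 1 / 1000 = 848.7 kN → 0.75 × 848.7 = 637 kN.
Bearing (1.5 l_c t F_u ≤ 3.0 d t F_u): upper limit = 3.0·24·16·470 / 1000 = 541.4 kN.
  Edge l_c = 45 − 27/2 = 31.5 → r_n = 355.3 kN; interior l_c = 90 − 27 = 63 → r_n = 541.4 kN.
  R_n,bearing = 1·355.3 + 3·541.4 = 1980 kN → 0.75 × 1980 = 1480 kN.
Bolt shear governs: 637 kN.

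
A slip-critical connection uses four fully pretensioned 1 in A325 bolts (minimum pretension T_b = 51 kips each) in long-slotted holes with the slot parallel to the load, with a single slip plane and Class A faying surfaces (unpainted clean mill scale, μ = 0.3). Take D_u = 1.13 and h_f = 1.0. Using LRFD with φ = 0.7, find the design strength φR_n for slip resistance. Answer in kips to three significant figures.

48.4 kips

R_n = μ · D_u · h_f · T_b · n_s · n_b = 0.3 × 1.13 × 1.0 × 51 × 1 × 4 = 69.16 kips.
Design strength φR_n = 0.7 × 69.16 = 48.4 kips.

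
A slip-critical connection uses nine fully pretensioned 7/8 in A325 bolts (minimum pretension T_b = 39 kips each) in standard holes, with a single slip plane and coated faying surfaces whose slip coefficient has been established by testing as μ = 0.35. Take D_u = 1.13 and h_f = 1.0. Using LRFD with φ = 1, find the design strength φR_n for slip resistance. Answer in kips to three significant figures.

139 kips

R_n = μ · D_u · h_f · T_b · n_s · n_b = 0.35 × 1.13 × 1.0 × 39 × 1 × 9 = 138.8 kips.
Design strength φR_n = 1 × 138.8 = 139 kips.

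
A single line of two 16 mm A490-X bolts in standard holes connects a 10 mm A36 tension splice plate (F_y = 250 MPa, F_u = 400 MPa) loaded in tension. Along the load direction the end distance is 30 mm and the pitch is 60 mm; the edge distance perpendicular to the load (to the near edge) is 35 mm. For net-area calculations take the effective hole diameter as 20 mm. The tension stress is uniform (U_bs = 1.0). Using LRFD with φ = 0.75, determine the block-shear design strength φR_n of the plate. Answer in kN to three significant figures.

Shear plane L_v = 30 + 1·60 = 90 mm; A_gv = 90 × 10 = 900 mm².
A_nv = (90 − 1.5·20) × 10 = 600 mm².
A_nt = (35 − 0.5·20) × 10 = 250 mm².
0.6 F_u A_nv = 144 kN; 0.6 F_y A_gv = 135 kN → shear yielding governs the shear term.
R_n = 135 + 1.0 × 400 × 250 / 1000 = 235 kN.
Design strength φR_n = 0.75 × 235 = 176 kN.

176 kN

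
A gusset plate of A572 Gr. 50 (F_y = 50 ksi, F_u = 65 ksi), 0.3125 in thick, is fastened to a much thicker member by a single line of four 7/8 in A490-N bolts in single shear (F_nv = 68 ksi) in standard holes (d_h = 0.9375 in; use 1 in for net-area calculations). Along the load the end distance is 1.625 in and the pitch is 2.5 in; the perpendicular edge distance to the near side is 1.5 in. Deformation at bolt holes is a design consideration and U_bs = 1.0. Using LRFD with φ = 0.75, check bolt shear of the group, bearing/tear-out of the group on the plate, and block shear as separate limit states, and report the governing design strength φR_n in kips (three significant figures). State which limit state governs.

66.7 kips (block shear governs)

Bolt shear: A_b = π·0.875²/4 = 0.6013 in²; R_n = 68 × 0.6013 × 4 × 1 = 163.6 kips → 0.75 × 163.6 = 123 kips.
Bearing: edge l_c = 1.156, r_n = 28.18 kips; interior l_c = 1.562, r_n = 38.09 kips; R_n = 28.18 + 3·38.09 = 142.4 kips → 107 kips.
Block shear: A_gv = 2.852, A_nv = 1.758, A_nt = 0.3125 in²; R_n = min(0.6F_uA_nv, 0.6F_yA_gv) + U_bs·F_u·A_nt = 88.87 kips → 66.7 kips.
Block shear governs: 66.7 kips.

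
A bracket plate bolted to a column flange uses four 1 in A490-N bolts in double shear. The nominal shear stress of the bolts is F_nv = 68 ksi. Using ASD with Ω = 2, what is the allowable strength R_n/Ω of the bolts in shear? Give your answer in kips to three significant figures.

214 kips

A_b = π × 1² / 4 = 0.7854 in².
R_n = F_nv · A_b · n · n_s = 68 × 0.7854 × 4 × 2 = 427.3 kips.
Allowable strength R_n/Ω = 427.3 / 2 = 214 kips.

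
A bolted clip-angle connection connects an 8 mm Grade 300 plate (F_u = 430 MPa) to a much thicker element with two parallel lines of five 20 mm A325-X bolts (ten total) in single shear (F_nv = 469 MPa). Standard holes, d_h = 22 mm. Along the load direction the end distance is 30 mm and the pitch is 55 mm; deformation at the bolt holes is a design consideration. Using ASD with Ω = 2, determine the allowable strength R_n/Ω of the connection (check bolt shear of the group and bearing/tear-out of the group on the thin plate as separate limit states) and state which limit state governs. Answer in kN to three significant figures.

623 kN (bearing governs)

Bolt shear: A_b = π·20²/4 = 314.2 mm²; R_n = 469 × 314.2 × 10 × 1 / 1000 = 1473 kN → 1473 / 2 = 737 kN.
Bearing (1.2 l_c t F_u ≤ 2.4 d t F_u): upper limit = 2.4·20·8·430 / 1000 = 165.1 kN.
  Edge l_c = 30 − 22/2 = 19 → r_n = 78.43 kN; interior l_c = 55 − 22 = 33 → r_n = 136.2 kN.
  R_n,bearing = 2·78.43 + 8·136.2 = 1247 kN → 1247 / 2 = 623 kN.
Bearing governs: 623 kN.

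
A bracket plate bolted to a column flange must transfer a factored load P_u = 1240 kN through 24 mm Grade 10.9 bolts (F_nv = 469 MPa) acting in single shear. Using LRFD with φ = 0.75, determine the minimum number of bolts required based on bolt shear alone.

A_b = π·24²/4 = 452.4 mm².
Per-bolt design strength φR_n = 0.75 × 469 × 452.4 × 1 / 1000 = 159.1 kN.
n ≥ 1240 / 159.1 = 7.792 → use 8 bolts.

8 bolts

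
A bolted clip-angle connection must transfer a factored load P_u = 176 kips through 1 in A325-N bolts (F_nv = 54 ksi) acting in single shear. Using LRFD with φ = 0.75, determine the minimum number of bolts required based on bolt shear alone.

A_b = π·1²/4 = 0.7854 in².
Per-bolt design strength φR_n = 0.75 × 54 × 0.7854 × 1 = 31.81 kips.
n ≥ 176 / 31.81 = 5.533 → use 6 bolts.

6 bolts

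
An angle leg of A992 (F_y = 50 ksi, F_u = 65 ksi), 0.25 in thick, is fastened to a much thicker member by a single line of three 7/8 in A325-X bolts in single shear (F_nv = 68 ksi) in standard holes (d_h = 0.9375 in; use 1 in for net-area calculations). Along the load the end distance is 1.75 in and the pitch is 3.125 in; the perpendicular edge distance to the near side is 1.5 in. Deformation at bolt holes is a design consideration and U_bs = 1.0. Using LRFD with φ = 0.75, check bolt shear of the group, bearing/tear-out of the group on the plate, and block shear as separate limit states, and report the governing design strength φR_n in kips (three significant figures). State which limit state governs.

Bolt shear: A_b = π·0.875²/4 = 0.6013 in²; R_n = 68 × 0.6013 × 3 × 1 = 122.7 kips → 0.75 × 122.7 = 92 kips.
Bearing: edge l_c = 1.281, r_n = 24.98 kips; interior l_c = 2.188, r_n = 34.12 kips; R_n = 24.98 + 2·34.12 = 93.23 kips → 69.9 kips.
Block shear: A_gv = 2, A_nv = 1.375, A_nt = 0.25 in²; R_n = min(0.6F_uA_nv, 0.6F_yA_gv) + U_bs·F_u·A_nt = 69.88 kips → 52.4 kips.
Block shear governs: 52.4 kips.

52.4 kips (block shear governs)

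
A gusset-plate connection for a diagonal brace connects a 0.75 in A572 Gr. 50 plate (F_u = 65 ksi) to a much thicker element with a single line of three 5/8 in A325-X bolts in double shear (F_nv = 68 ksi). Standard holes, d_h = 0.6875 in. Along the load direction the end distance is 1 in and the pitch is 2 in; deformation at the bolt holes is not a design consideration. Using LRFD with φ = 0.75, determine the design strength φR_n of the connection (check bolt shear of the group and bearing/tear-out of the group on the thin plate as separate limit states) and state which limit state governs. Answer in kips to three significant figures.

Bolt shear: A_b = π·0.625²/4 = 0.3068 in²; R_n = 68 × 0.3068 × 3 × 2 = 125.2 kips → 0.75 × 125.2 = 93.9 kips.
Bearing (1.5 l_c t F_u ≤ 3.0 d t F_u): upper limit = 3.0·0.625·0.75·65 = 91.41 kips.
  Edge l_c = 1 − 0.6875/2 = 0.6562 → r_n = 47.99 kips; interior l_c = 2 − 0.6875 = 1.312 → r_n = 91.41 kips.
  R_n,bearing = 1·47.99 + 2·91.41 = 230.8 kips → 0.75 × 230.8 = 173 kips.
Bolt shear governs: 93.9 kips.

93.9 kips (bolt shear governs)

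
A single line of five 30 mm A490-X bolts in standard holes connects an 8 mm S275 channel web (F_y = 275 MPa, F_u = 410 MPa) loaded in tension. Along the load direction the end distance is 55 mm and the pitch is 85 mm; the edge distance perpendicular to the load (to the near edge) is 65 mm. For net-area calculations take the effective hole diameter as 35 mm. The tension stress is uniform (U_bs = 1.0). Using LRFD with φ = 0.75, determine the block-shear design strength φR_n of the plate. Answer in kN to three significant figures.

467 kN

Shear plane L_v = 55 + 4·85 = 395 mm; A_gv = 395 × 8 = 3160 mm².
A_nv = (395 − 4.5·35) × 8 = 1900 mm².
A_nt = (65 − 0.5·35) × 8 = 380 mm².
0.6 F_u A_nv = 467.4 kN; 0.6 F_y A_gv = 521.4 kN → shear rupture governs the shear term.
R_n = 467.4 + 1.0 × 410 × 380 / 1000 = 623.2 kN.
Design strength φR_n = 0.75 × 623.2 = 467 kN.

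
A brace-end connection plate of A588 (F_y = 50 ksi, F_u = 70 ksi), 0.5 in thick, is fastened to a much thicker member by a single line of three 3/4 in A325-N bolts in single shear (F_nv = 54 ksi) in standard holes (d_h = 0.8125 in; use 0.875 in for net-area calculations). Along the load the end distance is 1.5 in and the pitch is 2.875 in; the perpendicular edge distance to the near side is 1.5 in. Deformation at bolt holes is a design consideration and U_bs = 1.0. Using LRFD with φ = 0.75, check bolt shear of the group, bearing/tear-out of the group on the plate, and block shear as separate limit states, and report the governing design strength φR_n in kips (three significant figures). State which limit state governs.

53.7 kips (bolt shear governs)

Bolt shear: A_b = π·0.75²/4 = 0.4418 in²; R_n = 54 × 0.4418 × 3 × 1 = 71.57 kips → 0.75 × 71.57 = 53.7 kips.
Bearing: edge l_c = 1.094, r_n = 45.94 kips; interior l_c = 2.062, r_n = 63 kips; R_n = 45.94 + 2·63 = 171.9 kips → 129 kips.
Block shear: A_gv = 3.625, A_nv = 2.531, A_nt = 0.5312 in²; R_n = min(0.6F_uA_nv, 0.6F_yA_gv) + U_bs·F_u·A_nt = 143.5 kips → 108 kips.
Bolt shear governs: 53.7 kips.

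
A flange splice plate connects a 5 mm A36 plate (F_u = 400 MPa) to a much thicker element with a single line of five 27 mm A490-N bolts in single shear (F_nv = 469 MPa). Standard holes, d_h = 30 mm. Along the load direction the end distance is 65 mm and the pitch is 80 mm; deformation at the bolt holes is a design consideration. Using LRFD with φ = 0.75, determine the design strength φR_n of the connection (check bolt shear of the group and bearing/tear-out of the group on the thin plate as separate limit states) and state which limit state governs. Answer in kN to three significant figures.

450 kN (bearing governs)

Bolt shear: A_b = π·27²/4 = 572.6 mm²; R_n = 469 × 572.6 × 5 × 1 / 1000 = 1343 kN → 0.75 × 1343 = 1010 kN.
Bearing (1.2 l_c t F_u ≤ 2.4 d t F_u): upper limit = 2.4·27·5·400 / 1000 = 129.6 kN.
  Edge l_c = 65 − 30/2 = 50 → r_n = 120 kN; interior l_c = 80 − 30 = 50 → r_n = 120 kN.
  R_n,bearing = 1·120 + 4·120 = 600 kN → 0.75 × 600 = 450 kN.
Bearing governs: 450 kN.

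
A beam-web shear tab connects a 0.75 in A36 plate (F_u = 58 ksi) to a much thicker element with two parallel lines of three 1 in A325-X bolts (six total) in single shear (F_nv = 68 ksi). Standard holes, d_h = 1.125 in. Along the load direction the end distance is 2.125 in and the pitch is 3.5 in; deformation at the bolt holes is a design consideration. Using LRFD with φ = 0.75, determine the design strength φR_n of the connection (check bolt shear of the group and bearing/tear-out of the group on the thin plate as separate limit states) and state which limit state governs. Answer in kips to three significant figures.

Bolt shear: A_b = π·1²/4 = 0.7854 in²; R_n = 68 × 0.7854 × 6 × 1 = 320.4 kips → 0.75 × 320.4 = 240 kips.
Bearing (1.2 l_c t F_u ≤ 2.4 d t F_u): upper limit = 2.4·1·0.75·58 = 104.4 kips.
  Edge l_c = 2.125 − 1.125/2 = 1.562 → r_n = 81.56 kips; interior l_c = 3.5 − 1.125 = 2.375 → r_n = 104.4 kips.
  R_n,bearing = 2·81.56 + 4·104.4 = 580.7 kips → 0.75 × 580.7 = 436 kips.
Bolt shear governs: 240 kips.

240 kips (bolt shear governs)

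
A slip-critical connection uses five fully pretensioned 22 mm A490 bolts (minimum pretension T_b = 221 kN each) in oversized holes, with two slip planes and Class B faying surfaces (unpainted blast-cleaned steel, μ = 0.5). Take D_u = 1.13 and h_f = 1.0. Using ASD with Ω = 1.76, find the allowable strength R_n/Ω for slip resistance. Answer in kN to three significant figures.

709 kN

R_n = μ · D_u · h_f · T_b · n_s · n_b = 0.5 × 1.13 × 1.0 × 221 × 2 × 5 = 1249 kN.
Allowable strength R_n/Ω = 1249 / 1.76 = 709 kN.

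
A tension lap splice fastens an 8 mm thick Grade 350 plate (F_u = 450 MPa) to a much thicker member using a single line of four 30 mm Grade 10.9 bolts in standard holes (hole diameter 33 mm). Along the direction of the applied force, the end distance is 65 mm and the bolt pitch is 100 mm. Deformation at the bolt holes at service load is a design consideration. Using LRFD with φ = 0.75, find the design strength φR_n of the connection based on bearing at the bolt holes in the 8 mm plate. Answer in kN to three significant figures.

740 kN

Per bolt r_n = 1.2 l_c t F_u ≤ 2.4 d t F_u; upper limit = 2.4 × 30 × 8 × 450 / 1000 = 259.2 kN.
Edge bolt: l_c = 65 − 33/2 = 48.5 mm → 1.2 × 48.5 × 8 × 450 / 1000 = 209.5 → r_n = 209.5 kN.
Interior bolts: l_c = 100 − 33 = 67 mm → 1.2 × 67 × 8 × 450 / 1000 = 289.4 → r_n = 259.2 kN.
R_n = 1 × 209.5 + 3 × 259.2 = 987.1 kN.
Design strength φR_n = 0.75 × 987.1 = 740 kN.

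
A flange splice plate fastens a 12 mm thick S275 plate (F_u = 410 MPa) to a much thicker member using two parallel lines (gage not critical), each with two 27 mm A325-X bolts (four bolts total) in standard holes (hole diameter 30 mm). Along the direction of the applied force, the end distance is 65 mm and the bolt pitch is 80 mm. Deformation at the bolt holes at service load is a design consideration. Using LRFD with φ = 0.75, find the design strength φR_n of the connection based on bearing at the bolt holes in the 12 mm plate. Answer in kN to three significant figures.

886 kN

Per bolt r_n = 1.2 l_c t F_u ≤ 2.4 d t F_u; upper limit = 2.4 × 27 × 12 × 410 / 1000 = 318.8 kN.
Edge bolt: l_c = 65 − 30/2 = 50 mm → 1.2 × 50 × 12 × 410 / 1000 = 295.2 → r_n = 295.2 kN.
Interior bolts: l_c = 80 − 30 = 50 mm → 1.2 × 50 × 12 × 410 / 1000 = 295.2 → r_n = 295.2 kN.
R_n = 2 × 295.2 + 2 × 295.2 = 1181 kN.
Design strength φR_n = 0.75 × 1181 = 886 kN.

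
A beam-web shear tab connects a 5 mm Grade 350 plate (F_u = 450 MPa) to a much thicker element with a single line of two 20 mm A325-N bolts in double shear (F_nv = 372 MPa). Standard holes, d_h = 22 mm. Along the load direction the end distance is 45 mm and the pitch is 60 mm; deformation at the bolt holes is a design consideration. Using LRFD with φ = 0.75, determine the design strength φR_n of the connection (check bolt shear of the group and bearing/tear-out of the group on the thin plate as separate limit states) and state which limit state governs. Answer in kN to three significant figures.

Bolt shear: A_b = π·20²/4 = 314.2 mm²; R_n = 372 × 314.2 × 2 × 2 / 1000 = 467.5 kN → 0.75 × 467.5 = 351 kN.
Bearing (1.2 l_c t F_u ≤ 2.4 d t F_u): upper limit = 2.4·20·5·450 / 1000 = 108 kN.
  Edge l_c = 45 − 22/2 = 34 → r_n = 91.8 kN; interior l_c = 60 − 22 = 38 → r_n = 102.6 kN.
  R_n,bearing = 1·91.8 + 1·102.6 = 194.4 kN → 0.75 × 194.4 = 146 kN.
Bearing governs: 146 kN.

146 kN (bearing governs)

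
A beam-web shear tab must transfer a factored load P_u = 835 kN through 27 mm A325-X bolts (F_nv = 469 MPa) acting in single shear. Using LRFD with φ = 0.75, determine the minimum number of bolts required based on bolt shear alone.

5 bolts

A_b = π·27²/4 = 572.6 mm².
Per-bolt design strength φR_n = 0.75 × 469 × 572.6 × 1 / 1000 = 201.4 kN.
n ≥ 835 / 201.4 = 4.146 → use 5 bolts.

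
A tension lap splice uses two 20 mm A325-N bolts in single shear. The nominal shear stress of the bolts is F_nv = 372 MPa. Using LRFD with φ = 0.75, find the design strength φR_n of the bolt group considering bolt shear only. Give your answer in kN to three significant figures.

175 kN

A_b = π × 20² / 4 = 314.2 mm².
R_n = F_nv · A_b · n · n_s = 372 × 314.2 × 2 × 1 / 1000 = 233.7 kN.
Design strength φR_n = 0.75 × 233.7 = 175 kN.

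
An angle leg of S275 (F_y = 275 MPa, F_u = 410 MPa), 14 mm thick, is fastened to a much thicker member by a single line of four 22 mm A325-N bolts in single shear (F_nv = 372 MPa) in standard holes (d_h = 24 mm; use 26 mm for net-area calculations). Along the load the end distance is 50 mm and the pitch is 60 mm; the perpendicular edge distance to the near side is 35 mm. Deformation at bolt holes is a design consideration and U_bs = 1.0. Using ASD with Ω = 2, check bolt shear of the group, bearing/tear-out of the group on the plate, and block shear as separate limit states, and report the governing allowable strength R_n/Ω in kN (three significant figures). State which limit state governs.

Bolt shear: A_b = π·22²/4 = 380.1 mm²; R_n = 372 × 380.1 × 4 × 1 / 1000 = 565.6 kN → 565.6 / 2 = 283 kN.
Bearing: edge l_c = 38, r_n = 261.7 kN; interior l_c = 36, r_n = 248 kN; R_n = 261.7 + 3·248 = 1006 kN → 503 kN.
Block shear: A_gv = 3220, A_nv = 1946, A_nt = 308 mm²; R_n = min(0.6F_uA_nv, 0.6F_yA_gv) + U_bs·F_u·A_nt = 605 kN → 302 kN.
Bolt shear governs: 283 kN.

283 kN (bolt shear governs)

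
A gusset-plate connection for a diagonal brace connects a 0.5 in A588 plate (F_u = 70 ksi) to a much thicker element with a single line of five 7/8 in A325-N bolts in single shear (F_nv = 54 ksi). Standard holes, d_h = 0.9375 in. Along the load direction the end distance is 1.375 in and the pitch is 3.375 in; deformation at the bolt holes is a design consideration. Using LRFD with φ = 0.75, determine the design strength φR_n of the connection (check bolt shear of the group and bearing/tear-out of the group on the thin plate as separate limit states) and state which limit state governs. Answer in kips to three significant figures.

Bolt shear: A_b = π·0.875²/4 = 0.6013 in²; R_n = 54 × 0.6013 × 5 × 1 = 162.4 kips → 0.75 × 162.4 = 122 kips.
Bearing (1.2 l_c t F_u ≤ 2.4 d t F_u): upper limit = 2.4·0.875·0.5·70 = 73.5 kips.
  Edge l_c = 1.375 − 0.9375/2 = 0.9062 → r_n = 38.06 kips; interior l_c = 3.375 − 0.9375 = 2.438 → r_n = 73.5 kips.
  R_n,bearing = 1·38.06 + 4·73.5 = 332.1 kips → 0.75 × 332.1 = 249 kips.
Bolt shear governs: 122 kips.

122 kips (bolt shear governs)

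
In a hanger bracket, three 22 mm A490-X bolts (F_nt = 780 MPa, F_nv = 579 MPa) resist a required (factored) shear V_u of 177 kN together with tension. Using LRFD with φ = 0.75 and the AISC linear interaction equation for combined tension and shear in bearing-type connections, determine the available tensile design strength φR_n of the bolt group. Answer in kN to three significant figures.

629 kN

A_b = π·22²/4 = 380.1 mm²; f_rv = 177 × 1000 / (3 × 380.1) = 155.2 MPa.
F'_nt = 1.3 F_nt − (F_nt / φF_nv) f_rv = 1.3·780 − (780/(0.75·579))·155.2 = 735.2 MPa, capped at F_nt → F'_nt = 735.2 MPa.
R_n = F'_nt · A_b · n = 735.2 × 380.1 × 3 / 1000 = 838.4 kN.
Design strength φR_n = 0.75 × 838.4 = 629 kN.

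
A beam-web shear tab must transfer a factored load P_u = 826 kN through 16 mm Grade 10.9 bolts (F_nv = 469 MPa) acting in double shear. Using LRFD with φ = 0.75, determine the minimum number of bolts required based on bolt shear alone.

A_b = π·16²/4 = 201.1 mm².
Per-bolt design strength φR_n = 0.75 × 469 × 201.1 × 2 / 1000 = 141.4 kN.
n ≥ 826 / 141.4 = 5.84 → use 6 bolts.

6 bolts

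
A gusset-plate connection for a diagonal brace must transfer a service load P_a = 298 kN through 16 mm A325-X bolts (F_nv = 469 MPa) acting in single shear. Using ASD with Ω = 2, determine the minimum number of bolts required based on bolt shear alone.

7 bolts

A_b = π·16²/4 = 201.1 mm².
Per-bolt allowable strength R_n/Ω = 469 × 201.1 × 1 / 1000 / 2 = 47.15 kN.
n ≥ 298 / 47.15 = 6.32 → use 7 bolts.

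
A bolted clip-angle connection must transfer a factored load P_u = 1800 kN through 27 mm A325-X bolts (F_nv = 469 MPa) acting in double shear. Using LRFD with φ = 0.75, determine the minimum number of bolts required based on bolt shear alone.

A_b = π·27²/4 = 572.6 mm².
Per-bolt design strength φR_n = 0.75 × 469 × 572.6 × 2 / 1000 = 402.8 kN.
n ≥ 1800 / 402.8 = 4.469 → use 5 bolts.

5 bolts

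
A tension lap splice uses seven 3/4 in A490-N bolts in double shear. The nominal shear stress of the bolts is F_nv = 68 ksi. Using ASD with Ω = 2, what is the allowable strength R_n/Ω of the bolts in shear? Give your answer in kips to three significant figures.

A_b = π × 0.75² / 4 = 0.4418 in².
R_n = F_nv · A_b · n · n_s = 68 × 0.4418 × 7 × 2 = 420.6 kips.
Allowable strength R_n/Ω = 420.6 / 2 = 210 kips.

210 kips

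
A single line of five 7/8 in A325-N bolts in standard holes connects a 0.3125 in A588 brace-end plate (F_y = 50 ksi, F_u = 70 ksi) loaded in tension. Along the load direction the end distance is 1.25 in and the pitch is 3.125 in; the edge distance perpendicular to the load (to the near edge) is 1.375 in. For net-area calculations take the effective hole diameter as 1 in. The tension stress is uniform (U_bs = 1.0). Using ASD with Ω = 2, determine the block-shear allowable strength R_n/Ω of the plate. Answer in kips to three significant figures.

70.3 kips

Shear plane L_v = 1.25 + 4·3.125 = 13.75 in; A_gv = 13.75 × 0.3125 = 4.297 in².
A_nv = (13.75 − 4.5·1) × 0.3125 = 2.891 in².
A_nt = (1.375 − 0.5·1) × 0.3125 = 0.2734 in².
0.6 F_u A_nv = 121.4 kips; 0.6 F_y A_gv = 128.9 kips → shear rupture governs the shear term.
R_n = 121.4 + 1.0 × 70 × 0.2734 = 140.5 kips.
Allowable strength R_n/Ω = 140.5 / 2 = 70.3 kips.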